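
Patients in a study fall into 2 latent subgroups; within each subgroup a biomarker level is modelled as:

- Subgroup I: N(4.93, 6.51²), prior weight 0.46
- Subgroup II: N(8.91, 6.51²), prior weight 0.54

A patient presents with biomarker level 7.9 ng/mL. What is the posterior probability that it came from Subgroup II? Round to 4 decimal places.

Posterior ∝ prior × likelihood, so P(k | x) ∝ π_k f_k(x); normalise over all components.
Normal densities:
  L_I = 0.0552246
  L_II = 0.0605483
Unnormalised posteriors:
  π_I·L_I = 0.46 × 0.0552246 = 0.0254033
  π_II·L_II = 0.54 × 0.0605483 = 0.0326961
Sum: 0.0254033 + 0.0326961 = 0.0580994
So the posterior for Subgroup II is 0.0326961 / 0.0580994 ≈ 0.5628.

0.5628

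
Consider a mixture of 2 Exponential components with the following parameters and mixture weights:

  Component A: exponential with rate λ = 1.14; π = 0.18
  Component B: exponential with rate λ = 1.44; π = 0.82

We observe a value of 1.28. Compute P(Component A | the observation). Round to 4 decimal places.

0.2033

P(component k | x) = π_k·f_k(x) / marginal(x), where marginal(x) = Σ_j π_j·f_j(x).
Evaluate each component's likelihood at the observed value:
  p_A = 0.264961
  p_B = 0.227966
Weight by the priors:
  π_A·p_A = 0.18 × 0.264961 = 0.047693
  π_B·p_B = 0.82 × 0.227966 = 0.186932
Sum: 0.047693 + 0.186932 = 0.234625
P(Component A | x) = 0.047693 / 0.234625 ≈ 0.2033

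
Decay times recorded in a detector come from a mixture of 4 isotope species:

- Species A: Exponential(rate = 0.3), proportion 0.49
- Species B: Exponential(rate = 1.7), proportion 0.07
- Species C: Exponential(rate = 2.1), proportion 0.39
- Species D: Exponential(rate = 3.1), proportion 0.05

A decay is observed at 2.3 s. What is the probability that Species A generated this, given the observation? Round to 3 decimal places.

Posterior ∝ prior × likelihood, so P(k | x) ∝ P(Z=k) f_k(x); normalise over all components.
Component likelihoods at x = 2.3 s:
  L_A = 0.150473
  L_B = 0.0340689
  L_C = 0.0167717
  L_D = 0.00248223
Weight by the priors:
  P(Z=A)·L_A = 0.49 × 0.150473 = 0.0737317
  P(Z=B)·L_B = 0.07 × 0.0340689 = 0.00238482
  P(Z=C)·L_C = 0.39 × 0.0167717 = 0.00654096
  P(Z=D)·L_D = 0.05 × 0.00248223 = 0.000124112
Evidence: 0.0737317 + 0.00238482 + 0.00654096 + 0.000124112 = 0.0827816
P(Species A | data) ≈ 0.891

0.891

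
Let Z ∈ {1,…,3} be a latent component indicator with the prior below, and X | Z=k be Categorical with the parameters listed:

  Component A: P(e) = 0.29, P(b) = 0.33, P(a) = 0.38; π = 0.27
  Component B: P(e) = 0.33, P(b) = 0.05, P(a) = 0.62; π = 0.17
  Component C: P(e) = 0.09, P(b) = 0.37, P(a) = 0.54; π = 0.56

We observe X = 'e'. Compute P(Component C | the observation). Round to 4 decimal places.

0.2727

Apply Bayes' rule: the posterior for each component is proportional to its prior times its likelihood at x.
Categorical probabilities:
  L_A = P(e | comp) = 0.29
  L_B = P(e | comp) = 0.33
  L_C = P(e | comp) = 0.09
Unnormalised posteriors:
  w_A·L_A = 0.27 × 0.29 = 0.0783
  w_B·L_B = 0.17 × 0.33 = 0.0561
  w_C·L_C = 0.56 × 0.09 = 0.0504
Denominator: 0.0783 + 0.0561 + 0.0504 = 0.1848
P(Component C | data) ≈ 0.2727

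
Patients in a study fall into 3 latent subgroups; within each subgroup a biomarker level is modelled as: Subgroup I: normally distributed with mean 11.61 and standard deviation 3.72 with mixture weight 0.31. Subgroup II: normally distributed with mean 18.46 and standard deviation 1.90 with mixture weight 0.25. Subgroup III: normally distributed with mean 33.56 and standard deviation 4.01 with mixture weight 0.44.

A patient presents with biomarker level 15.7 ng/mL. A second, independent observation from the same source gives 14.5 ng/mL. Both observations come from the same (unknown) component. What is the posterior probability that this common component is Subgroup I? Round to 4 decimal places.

0.7671

The responsibility of component k is w_k f_k(x) divided by Σ_j w_j f_j(x).
Since both observations come from the same component, the likelihood for component k is f_k(x₁)·f_k(x₂).
  L_I = [0.058597] × [0.0793065] = 0.00464713
  L_II = [0.0731048] × [0.0239267] = 0.00174916
  L_III = [4.90043e-06] × [1.2358e-06] = 6.05595e-12
Unnormalised posteriors:
  w_I·L_I = 0.31 × 0.00464713 = 0.00144061
  w_II·L_II = 0.25 × 0.00174916 = 0.000437289
  w_III·L_III = 0.44 × 6.05595e-12 = 2.66462e-12
Marginal: 0.00144061 + 0.000437289 + 2.66462e-12 = 0.0018779
P(Subgroup I | x) ≈ 0.7671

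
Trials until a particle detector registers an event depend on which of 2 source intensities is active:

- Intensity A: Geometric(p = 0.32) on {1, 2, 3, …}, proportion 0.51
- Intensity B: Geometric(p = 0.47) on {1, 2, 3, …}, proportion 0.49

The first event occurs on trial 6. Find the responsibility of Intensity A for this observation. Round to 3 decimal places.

P(component k | x) = w_k·f_k(x) / marginal(x), where marginal(x) = Σ_j w_j·f_j(x).
Evaluate each component's likelihood at the observed value:
  p_A = 0.32·(1−0.32)^5 = 0.32·0.145393 = 0.0465259
  p_B = 0.47·(1−0.47)^5 = 0.47·0.0418195 = 0.0196552
Unnormalised posteriors:
  w_A·p_A = 0.51 × 0.0465259 = 0.0237282
  w_B·p_B = 0.49 × 0.0196552 = 0.00963104
Denominator: 0.0237282 + 0.00963104 = 0.0333592
So the posterior for Intensity A is 0.0237282 / 0.0333592 ≈ 0.711.

0.711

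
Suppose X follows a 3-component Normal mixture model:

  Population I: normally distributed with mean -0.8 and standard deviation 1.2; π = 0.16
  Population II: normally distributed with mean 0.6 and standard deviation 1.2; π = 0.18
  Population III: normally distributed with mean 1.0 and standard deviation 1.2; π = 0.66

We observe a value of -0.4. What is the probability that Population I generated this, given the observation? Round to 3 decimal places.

0.247

Posterior ∝ prior × likelihood, so P(k | x) ∝ π_k f_k(x); normalise over all components.
Evaluate each component's likelihood at the observed value:
  f_I = (1/(1.2·√(2π)))·exp(−(-0.4−-0.8)²/(2·1.2²)) = 0.332452·exp(-0.05556) = 0.314486
  f_II = (1/(1.2·√(2π)))·exp(−(-0.4−0.6)²/(2·1.2²)) = 0.332452·exp(-0.34722) = 0.234927
  f_III = (1/(1.2·√(2π)))·exp(−(-0.4−1.0)²/(2·1.2²)) = 0.332452·exp(-0.68056) = 0.168332
Multiply by the mixture weights:
  π_I·f_I = 0.16 × 0.314486 = 0.0503178
  π_II·f_II = 0.18 × 0.234927 = 0.0422868
  π_III·f_III = 0.66 × 0.168332 = 0.111099
Marginal: 0.0503178 + 0.0422868 + 0.111099 = 0.203704
So the posterior for Population I is 0.0503178 / 0.203704 ≈ 0.247.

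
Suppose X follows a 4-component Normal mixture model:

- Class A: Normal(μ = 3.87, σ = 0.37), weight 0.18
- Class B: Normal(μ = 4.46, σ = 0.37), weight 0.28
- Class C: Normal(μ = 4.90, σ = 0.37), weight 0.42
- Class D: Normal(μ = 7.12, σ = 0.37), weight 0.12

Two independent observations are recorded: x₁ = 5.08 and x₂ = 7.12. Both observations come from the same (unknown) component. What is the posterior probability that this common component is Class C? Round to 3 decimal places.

0.159

Posterior ∝ prior × likelihood, so P(k | x) ∝ P(Z=k) f_k(x); normalise over all components.
Since both observations come from the same component, the likelihood for component k is f_k(x₁)·f_k(x₂).
  L_A = [0.00513323] × [1.89996e-17] = 9.75292e-20
  L_B = [0.26484] × [6.45022e-12] = 1.70827e-12
  L_C = [0.957891] × [1.64213e-08] = 1.57298e-08
  L_D = [2.702e-07] × [1.07822] = 2.91336e-07
Prior × likelihood for each component:
  P(Z=A)·L_A = 0.18 × 9.75292e-20 = 1.75553e-20
  P(Z=B)·L_B = 0.28 × 1.70827e-12 = 4.78317e-13
  P(Z=C)·L_C = 0.42 × 1.57298e-08 = 6.60653e-09
  P(Z=D)·L_D = 0.12 × 2.91336e-07 = 3.49603e-08
Evidence: 1.75553e-20 + 4.78317e-13 + 6.60653e-09 + 3.49603e-08 = 4.15673e-08
P(Class C | data) = 6.60653e-09 / 4.15673e-08 ≈ 0.159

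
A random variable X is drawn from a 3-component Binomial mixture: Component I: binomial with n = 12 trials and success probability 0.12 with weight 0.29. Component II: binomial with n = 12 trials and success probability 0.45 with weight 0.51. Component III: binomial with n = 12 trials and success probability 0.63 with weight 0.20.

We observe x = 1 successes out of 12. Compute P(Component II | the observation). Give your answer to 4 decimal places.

0.0361

Apply Bayes' rule: the posterior for each component is proportional to its prior times its likelihood at x.
Evaluate each component's likelihood at the observed value:
  L_I = C(12,1)·0.12^1·0.88^11 = 12·0.12·0.245081 = 0.352916
  L_II = C(12,1)·0.45^1·0.55^11 = 12·0.45·0.00139312 = 0.00752287
  L_III = C(12,1)·0.63^1·0.37^11 = 12·0.63·1.77918e-05 = 0.000134506
Prior × likelihood for each component:
  w_I·L_I = 0.29 × 0.352916 = 0.102346
  w_II·L_II = 0.51 × 0.00752287 = 0.00383666
  w_III·L_III = 0.20 × 0.000134506 = 2.69011e-05
Marginal: 0.102346 + 0.00383666 + 2.69011e-05 = 0.106209
Responsibility of Component II: 0.00383666 / 0.106209 ≈ 0.0361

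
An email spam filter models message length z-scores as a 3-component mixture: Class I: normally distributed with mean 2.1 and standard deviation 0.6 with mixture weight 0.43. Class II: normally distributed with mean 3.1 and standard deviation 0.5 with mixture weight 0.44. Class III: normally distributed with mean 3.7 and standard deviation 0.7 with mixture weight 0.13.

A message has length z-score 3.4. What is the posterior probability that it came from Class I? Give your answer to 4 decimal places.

Posterior ∝ prior × likelihood, so P(k | x) ∝ π_k f_k(x); normalise over all components.
Component likelihoods at x = 3.4:
  f_I = (1/(0.6·√(2π)))·exp(−(3.4−2.1)²/(2·0.6²)) = 0.664904·exp(-2.34722) = 0.0635877
  f_II = (1/(0.5·√(2π)))·exp(−(3.4−3.1)²/(2·0.5²)) = 0.797885·exp(-0.18000) = 0.666449
  f_III = (1/(0.7·√(2π)))·exp(−(3.4−3.7)²/(2·0.7²)) = 0.569918·exp(-0.09184) = 0.51991
Multiply by the mixture weights:
  π_I·f_I = 0.43 × 0.0635877 = 0.0273427
  π_II·f_II = 0.44 × 0.666449 = 0.293238
  π_III·f_III = 0.13 × 0.51991 = 0.0675882
Normaliser: 0.0273427 + 0.293238 + 0.0675882 = 0.388169
P(Class I | the observation) = 0.0273427 / 0.388169 ≈ 0.0704

0.0704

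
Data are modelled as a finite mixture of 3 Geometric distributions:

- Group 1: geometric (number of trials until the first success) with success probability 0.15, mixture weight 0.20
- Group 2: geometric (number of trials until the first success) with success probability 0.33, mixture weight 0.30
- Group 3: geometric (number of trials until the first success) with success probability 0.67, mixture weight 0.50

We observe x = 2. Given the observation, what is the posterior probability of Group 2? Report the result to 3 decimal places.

0.328

The responsibility of component k is P(Z=k) f_k(x) divided by Σ_j P(Z=j) f_j(x).
Geometric probabilities:
  f_1 = 0.1275
  f_2 = 0.2211
  f_3 = 0.2211
Multiply by the mixture weights:
  P(Z=1)·f_1 = 0.20 × 0.1275 = 0.0255
  P(Z=2)·f_2 = 0.30 × 0.2211 = 0.06633
  P(Z=3)·f_3 = 0.50 × 0.2211 = 0.11055
Marginal: 0.0255 + 0.06633 + 0.11055 = 0.20238
P(Group 2 | 2) ≈ 0.328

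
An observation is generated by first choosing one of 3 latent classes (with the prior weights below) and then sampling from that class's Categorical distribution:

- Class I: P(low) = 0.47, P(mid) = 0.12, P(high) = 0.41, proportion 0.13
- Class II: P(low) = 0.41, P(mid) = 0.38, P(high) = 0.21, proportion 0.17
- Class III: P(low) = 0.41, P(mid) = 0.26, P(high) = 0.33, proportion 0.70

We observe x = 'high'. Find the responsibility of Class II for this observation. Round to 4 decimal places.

By Bayes' theorem, P(k | x) = π_k f_k(x) / Σ_j π_j f_j(x).
Evaluate each component's likelihood at the observed value:
  p_I = P(high | comp) = 0.41
  p_II = P(high | comp) = 0.21
  p_III = P(high | comp) = 0.33
Multiply by the mixture weights:
  π_I·p_I = 0.13 × 0.41 = 0.0533
  π_II·p_II = 0.17 × 0.21 = 0.0357
  π_III·p_III = 0.70 × 0.33 = 0.231
Sum: 0.0533 + 0.0357 + 0.231 = 0.32
P(Class II | the observation) ≈ 0.1116

0.1116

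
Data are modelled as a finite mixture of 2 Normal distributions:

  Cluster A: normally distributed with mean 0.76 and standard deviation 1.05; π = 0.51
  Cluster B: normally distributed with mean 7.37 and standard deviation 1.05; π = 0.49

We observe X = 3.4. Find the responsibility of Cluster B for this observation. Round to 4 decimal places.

0.0175

The responsibility of component k is π_k f_k(x) divided by Σ_j π_j f_j(x).
Normal densities:
  L_A = 0.0161063
  L_B = 0.000298862
Multiply by the mixture weights:
  π_A·L_A = 0.51 × 0.0161063 = 0.00821421
  π_B·L_B = 0.49 × 0.000298862 = 0.000146442
Marginal: 0.00821421 + 0.000146442 = 0.00836065
So the posterior for Cluster B is 0.000146442 / 0.00836065 ≈ 0.0175.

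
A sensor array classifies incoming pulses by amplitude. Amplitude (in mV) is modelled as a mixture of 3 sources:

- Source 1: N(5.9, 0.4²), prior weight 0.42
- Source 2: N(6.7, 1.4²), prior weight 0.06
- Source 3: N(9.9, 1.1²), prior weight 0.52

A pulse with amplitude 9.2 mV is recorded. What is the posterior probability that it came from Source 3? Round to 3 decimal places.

Apply Bayes' rule: the posterior for each component is proportional to its prior times its likelihood at x.
Evaluate each component's likelihood at the observed value:
  L_1 = (1/(0.4·√(2π)))·exp(−(9.2−5.9)²/(2·0.4²)) = 0.997356·exp(-34.03125) = 1.65678e-15
  L_2 = (1/(1.4·√(2π)))·exp(−(9.2−6.7)²/(2·1.4²)) = 0.284959·exp(-1.59439) = 0.057856
  L_3 = (1/(1.1·√(2π)))·exp(−(9.2−9.9)²/(2·1.1²)) = 0.362675·exp(-0.20248) = 0.296198
Multiply by the mixture weights:
  π_1·L_1 = 0.42 × 1.65678e-15 = 6.95849e-16
  π_2·L_2 = 0.06 × 0.057856 = 0.00347136
  π_3·L_3 = 0.52 × 0.296198 = 0.154023
Marginal: 6.95849e-16 + 0.00347136 + 0.154023 = 0.157494
So the posterior for Source 3 is 0.154023 / 0.157494 ≈ 0.978.

0.978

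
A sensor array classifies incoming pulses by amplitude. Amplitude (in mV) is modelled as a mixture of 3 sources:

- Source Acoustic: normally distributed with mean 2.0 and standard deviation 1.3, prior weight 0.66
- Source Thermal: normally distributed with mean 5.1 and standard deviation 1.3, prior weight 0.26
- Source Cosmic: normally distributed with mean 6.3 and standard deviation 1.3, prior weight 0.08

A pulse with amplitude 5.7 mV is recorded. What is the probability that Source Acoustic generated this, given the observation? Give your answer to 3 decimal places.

By Bayes' theorem, P(k | x) = π_k f_k(x) / Σ_j π_j f_j(x).
Normal densities:
  f_Acoustic = (1/(1.3·√(2π)))·exp(−(5.7−2.0)²/(2·1.3²)) = 0.306879·exp(-4.05030) = 0.00534497
  f_Thermal = (1/(1.3·√(2π)))·exp(−(5.7−5.1)²/(2·1.3²)) = 0.306879·exp(-0.10651) = 0.275874
  f_Cosmic = (1/(1.3·√(2π)))·exp(−(5.7−6.3)²/(2·1.3²)) = 0.306879·exp(-0.10651) = 0.275874
Prior × likelihood for each component:
  π_Acoustic·f_Acoustic = 0.66 × 0.00534497 = 0.00352768
  π_Thermal·f_Thermal = 0.26 × 0.275874 = 0.0717272
  π_Cosmic·f_Cosmic = 0.08 × 0.275874 = 0.0220699
Evidence: 0.00352768 + 0.0717272 + 0.0220699 = 0.0973248
Responsibility of Source Acoustic: 0.00352768 / 0.0973248 ≈ 0.036

0.036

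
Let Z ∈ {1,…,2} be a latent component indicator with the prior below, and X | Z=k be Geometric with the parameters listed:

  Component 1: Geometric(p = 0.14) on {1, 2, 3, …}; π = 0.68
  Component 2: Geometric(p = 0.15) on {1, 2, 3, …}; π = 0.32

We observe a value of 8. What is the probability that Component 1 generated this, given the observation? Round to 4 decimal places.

By Bayes' theorem, P(k | x) = w_k f_k(x) / Σ_j w_j f_j(x).
Evaluate each component's likelihood at the observed value:
  f_1 = 0.14·(1−0.14)^7 = 0.14·0.347928 = 0.0487099
  f_2 = 0.15·(1−0.15)^7 = 0.15·0.320577 = 0.0480866
Multiply by the mixture weights:
  w_1·f_1 = 0.68 × 0.0487099 = 0.0331227
  w_2·f_2 = 0.32 × 0.0480866 = 0.0153877
Evidence: 0.0331227 + 0.0153877 = 0.0485104
Responsibility of Component 1: 0.0331227 / 0.0485104 ≈ 0.6828

0.6828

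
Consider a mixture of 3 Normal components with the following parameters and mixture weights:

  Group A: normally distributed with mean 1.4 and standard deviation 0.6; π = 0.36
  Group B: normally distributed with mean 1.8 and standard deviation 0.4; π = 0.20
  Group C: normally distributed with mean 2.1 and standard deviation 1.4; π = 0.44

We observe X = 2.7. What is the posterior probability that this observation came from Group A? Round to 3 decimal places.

0.149

Apply Bayes' rule: the posterior for each component is proportional to its prior times its likelihood at x.
Evaluate each component's likelihood at the observed value:
  f_A = 0.0635877
  f_B = 0.0793491
  f_C = 0.259955
Weight by the priors:
  π_A·f_A = 0.36 × 0.0635877 = 0.0228916
  π_B·f_B = 0.20 × 0.0793491 = 0.0158698
  π_C·f_C = 0.44 × 0.259955 = 0.11438
Denominator: 0.0228916 + 0.0158698 + 0.11438 = 0.153142
P(Group A | the observation) ≈ 0.149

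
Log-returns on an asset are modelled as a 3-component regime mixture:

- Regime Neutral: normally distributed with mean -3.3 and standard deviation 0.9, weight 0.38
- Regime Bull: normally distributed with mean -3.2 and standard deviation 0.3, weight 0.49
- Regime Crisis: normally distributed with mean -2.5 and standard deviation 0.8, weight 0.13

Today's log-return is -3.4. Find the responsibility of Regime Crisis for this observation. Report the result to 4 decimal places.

The responsibility of component k is w_k f_k(x) divided by Σ_j w_j f_j(x).
Component likelihoods at x = -3.4:
  L_Neutral = 0.440541
  L_Bull = 1.06483
  L_Crisis = 0.264846
Multiply by the mixture weights:
  w_Neutral·L_Neutral = 0.38 × 0.440541 = 0.167406
  w_Bull·L_Bull = 0.49 × 1.06483 = 0.521765
  w_Crisis·L_Crisis = 0.13 × 0.264846 = 0.03443
Denominator: 0.167406 + 0.521765 + 0.03443 = 0.723601
P(Regime Crisis | -3.4) ≈ 0.0476

0.0476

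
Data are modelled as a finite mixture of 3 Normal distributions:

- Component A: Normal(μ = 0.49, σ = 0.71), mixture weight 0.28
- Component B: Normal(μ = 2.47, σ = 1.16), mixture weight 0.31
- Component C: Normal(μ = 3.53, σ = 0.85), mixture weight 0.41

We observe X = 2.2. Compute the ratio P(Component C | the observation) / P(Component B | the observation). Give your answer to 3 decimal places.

0.545

Posterior odds = (w_i f_i(x)) / (w_j f_j(x)); the normalising sum cancels.
Evaluate each component's likelihood at the observed value:
  L_A = (1/(0.71·√(2π)))·exp(−(2.2−0.49)²/(2·0.71²)) = 0.561891·exp(-2.90032) = 0.0309072
  L_B = (1/(1.16·√(2π)))·exp(−(2.2−2.47)²/(2·1.16²)) = 0.343916·exp(-0.02709) = 0.334725
  L_C = (1/(0.85·√(2π)))·exp(−(2.2−3.53)²/(2·0.85²)) = 0.469344·exp(-1.22415) = 0.13799
Posterior odds = (w_C·L_C) / (w_B·L_B) = (0.41·0.13799) / (0.31·0.334725) = 0.056576 / 0.103765 ≈ 0.545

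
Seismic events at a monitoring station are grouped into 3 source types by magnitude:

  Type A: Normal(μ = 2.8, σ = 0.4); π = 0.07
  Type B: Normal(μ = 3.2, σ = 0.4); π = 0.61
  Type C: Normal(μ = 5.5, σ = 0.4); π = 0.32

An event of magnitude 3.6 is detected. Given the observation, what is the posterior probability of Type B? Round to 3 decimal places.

Apply Bayes' rule: the posterior for each component is proportional to its prior times its likelihood at x.
Component likelihoods at x = 3.6:
  f_A = 0.134977
  f_B = 0.604927
  f_C = 1.25738e-05
Unnormalised posteriors:
  π_A·f_A = 0.07 × 0.134977 = 0.00944842
  π_B·f_B = 0.61 × 0.604927 = 0.369005
  π_C·f_C = 0.32 × 1.25738e-05 = 4.02361e-06
Normaliser: 0.00944842 + 0.369005 + 4.02361e-06 = 0.378458
Responsibility of Type B: 0.369005 / 0.378458 ≈ 0.975

0.975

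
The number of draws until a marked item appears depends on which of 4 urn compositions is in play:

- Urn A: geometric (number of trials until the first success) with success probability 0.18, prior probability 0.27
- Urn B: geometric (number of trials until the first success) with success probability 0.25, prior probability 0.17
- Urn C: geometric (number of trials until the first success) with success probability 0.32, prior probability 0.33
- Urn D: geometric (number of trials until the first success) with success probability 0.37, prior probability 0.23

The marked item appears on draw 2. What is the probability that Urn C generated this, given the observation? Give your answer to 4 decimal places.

0.3642

The responsibility of component k is w_k f_k(x) divided by Σ_j w_j f_j(x).
Evaluate each component's likelihood at the observed value:
  L_A = 0.18·(1−0.18)^1 = 0.18·0.82 = 0.1476
  L_B = 0.25·(1−0.25)^1 = 0.25·0.75 = 0.1875
  L_C = 0.32·(1−0.32)^1 = 0.32·0.68 = 0.2176
  L_D = 0.37·(1−0.37)^1 = 0.37·0.63 = 0.2331
Multiply by the mixture weights:
  w_A·L_A = 0.27 × 0.1476 = 0.039852
  w_B·L_B = 0.17 × 0.1875 = 0.031875
  w_C·L_C = 0.33 × 0.2176 = 0.071808
  w_D·L_D = 0.23 × 0.2331 = 0.053613
Normaliser: 0.039852 + 0.031875 + 0.071808 + 0.053613 = 0.197148
P(Urn C | data) = 0.071808 / 0.197148 ≈ 0.3642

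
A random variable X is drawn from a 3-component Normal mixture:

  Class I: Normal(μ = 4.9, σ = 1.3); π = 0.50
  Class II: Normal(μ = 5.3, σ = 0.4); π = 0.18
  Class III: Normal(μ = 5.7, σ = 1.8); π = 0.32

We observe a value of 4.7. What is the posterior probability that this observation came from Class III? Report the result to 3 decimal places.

Posterior ∝ prior × likelihood, so P(k | x) ∝ P(Z=k) f_k(x); normalise over all components.
Component likelihoods at x = 4.7:
  L_I = 0.303268
  L_II = 0.323794
  L_III = 0.18994
Weight by the priors:
  P(Z=I)·L_I = 0.50 × 0.303268 = 0.151634
  P(Z=II)·L_II = 0.18 × 0.323794 = 0.0582829
  P(Z=III)·L_III = 0.32 × 0.18994 = 0.0607809
Marginal: 0.151634 + 0.0582829 + 0.0607809 = 0.270698
P(Class III | x) = 0.0607809 / 0.270698 ≈ 0.225

0.225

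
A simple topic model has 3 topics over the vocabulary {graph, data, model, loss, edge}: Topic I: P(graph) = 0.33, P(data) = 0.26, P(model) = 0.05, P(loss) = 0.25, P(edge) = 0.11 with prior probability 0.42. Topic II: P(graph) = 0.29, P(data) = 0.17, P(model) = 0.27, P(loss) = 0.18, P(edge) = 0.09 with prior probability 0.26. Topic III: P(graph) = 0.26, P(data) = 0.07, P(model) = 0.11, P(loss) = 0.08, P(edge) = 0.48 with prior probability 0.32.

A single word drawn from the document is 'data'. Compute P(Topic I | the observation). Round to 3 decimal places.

0.621

By Bayes' theorem, P(k | x) = P(Z=k) f_k(x) / Σ_j P(Z=j) f_j(x).
Categorical probabilities:
  f_I = P(data | comp) = 0.26
  f_II = P(data | comp) = 0.17
  f_III = P(data | comp) = 0.07
Weight by the priors:
  P(Z=I)·f_I = 0.42 × 0.26 = 0.1092
  P(Z=II)·f_II = 0.26 × 0.17 = 0.0442
  P(Z=III)·f_III = 0.32 × 0.07 = 0.0224
Evidence: 0.1092 + 0.0442 + 0.0224 = 0.1758
So the posterior for Topic I is 0.1092 / 0.1758 ≈ 0.621.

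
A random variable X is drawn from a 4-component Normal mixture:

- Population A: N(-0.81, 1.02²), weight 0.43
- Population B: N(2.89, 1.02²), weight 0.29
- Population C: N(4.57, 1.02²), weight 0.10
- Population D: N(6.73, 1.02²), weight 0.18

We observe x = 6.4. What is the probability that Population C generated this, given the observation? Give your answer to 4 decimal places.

Apply Bayes' rule: the posterior for each component is proportional to its prior times its likelihood at x.
Component likelihoods at x = 6.4:
  f_A = 5.52638e-12
  f_B = 0.00104935
  f_C = 0.0782247
  f_D = 0.371177
Weight by the priors:
  π_A·f_A = 0.43 × 5.52638e-12 = 2.37634e-12
  π_B·f_B = 0.29 × 0.00104935 = 0.00030431
  π_C·f_C = 0.10 × 0.0782247 = 0.00782247
  π_D·f_D = 0.18 × 0.371177 = 0.0668118
Marginal: 2.37634e-12 + 0.00030431 + 0.00782247 + 0.0668118 = 0.0749386
P(Population C | 6.4) = 0.00782247 / 0.0749386 ≈ 0.1044

0.1044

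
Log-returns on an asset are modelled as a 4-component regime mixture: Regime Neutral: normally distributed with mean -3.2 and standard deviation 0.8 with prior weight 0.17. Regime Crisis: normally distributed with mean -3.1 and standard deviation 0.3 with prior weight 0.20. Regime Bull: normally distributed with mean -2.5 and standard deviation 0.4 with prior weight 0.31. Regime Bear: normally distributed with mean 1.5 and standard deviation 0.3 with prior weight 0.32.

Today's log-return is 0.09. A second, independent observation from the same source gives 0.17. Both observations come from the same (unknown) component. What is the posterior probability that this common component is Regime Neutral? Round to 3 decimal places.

Posterior ∝ prior × likelihood, so P(k | x) ∝ π_k f_k(x); normalise over all components.
Since both observations come from the same component, the likelihood for component k is f_k(x₁)·f_k(x₂).
  p_Neutral = [0.000105995] × [6.9905e-05] = 7.40955e-09
  p_Crisis = [3.72763e-25] × [2.11118e-26] = 7.8697e-51
  p_Bull = [7.84904e-10] × [2.10726e-10] = 1.654e-19
  p_Bear = [2.12328e-05] × [7.17597e-05] = 1.52366e-09
Prior × likelihood for each component:
  π_Neutral·p_Neutral = 0.17 × 7.40955e-09 = 1.25962e-09
  π_Crisis·p_Crisis = 0.20 × 7.8697e-51 = 1.57394e-51
  π_Bull·p_Bull = 0.31 × 1.654e-19 = 5.1274e-20
  π_Bear·p_Bear = 0.32 × 1.52366e-09 = 4.8757e-10
Normaliser: 1.25962e-09 + 1.57394e-51 + 5.1274e-20 + 4.8757e-10 = 1.74719e-09
So the posterior for Regime Neutral is 1.25962e-09 / 1.74719e-09 ≈ 0.721.

0.721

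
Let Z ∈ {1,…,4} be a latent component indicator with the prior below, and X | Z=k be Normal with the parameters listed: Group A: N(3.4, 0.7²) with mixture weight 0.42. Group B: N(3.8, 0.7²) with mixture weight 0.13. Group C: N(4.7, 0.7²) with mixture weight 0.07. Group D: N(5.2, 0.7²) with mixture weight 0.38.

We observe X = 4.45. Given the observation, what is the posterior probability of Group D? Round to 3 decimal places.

0.428

Posterior ∝ prior × likelihood, so P(k | x) ∝ π_k f_k(x); normalise over all components.
Component likelihoods at x = 4.45:
  p_A = (1/(0.7·√(2π)))·exp(−(4.45−3.4)²/(2·0.7²)) = 0.569918·exp(-1.12500) = 0.185025
  p_B = (1/(0.7·√(2π)))·exp(−(4.45−3.8)²/(2·0.7²)) = 0.569918·exp(-0.43112) = 0.370321
  p_C = (1/(0.7·√(2π)))·exp(−(4.45−4.7)²/(2·0.7²)) = 0.569918·exp(-0.06378) = 0.534706
  p_D = (1/(0.7·√(2π)))·exp(−(4.45−5.2)²/(2·0.7²)) = 0.569918·exp(-0.57398) = 0.321023
Unnormalised posteriors:
  π_A·p_A = 0.42 × 0.185025 = 0.0777106
  π_B·p_B = 0.13 × 0.370321 = 0.0481417
  π_C·p_C = 0.07 × 0.534706 = 0.0374294
  π_D·p_D = 0.38 × 0.321023 = 0.121989
Marginal: 0.0777106 + 0.0481417 + 0.0374294 + 0.121989 = 0.28527
P(Group D | 4.45) = 0.121989 / 0.28527 ≈ 0.428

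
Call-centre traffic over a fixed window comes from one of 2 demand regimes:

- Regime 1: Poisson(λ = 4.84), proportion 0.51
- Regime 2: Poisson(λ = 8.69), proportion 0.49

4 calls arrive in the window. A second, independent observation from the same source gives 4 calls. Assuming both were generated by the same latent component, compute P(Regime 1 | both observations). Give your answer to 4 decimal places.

0.9551

The responsibility of component k is π_k f_k(x) divided by Σ_j π_j f_j(x).
Since both observations come from the same component, the likelihood for component k is f_k(x₁)·f_k(x₂).
  p_1 = [0.180794] × [0.180794] = 0.0326866
  p_2 = [0.0399806] × [0.0399806] = 0.00159844
Weight by the priors:
  π_1·p_1 = 0.51 × 0.0326866 = 0.0166702
  π_2·p_2 = 0.49 × 0.00159844 = 0.000783238
Evidence: 0.0166702 + 0.000783238 = 0.0174534
P(Regime 1 | x₁, x₂) ≈ 0.9551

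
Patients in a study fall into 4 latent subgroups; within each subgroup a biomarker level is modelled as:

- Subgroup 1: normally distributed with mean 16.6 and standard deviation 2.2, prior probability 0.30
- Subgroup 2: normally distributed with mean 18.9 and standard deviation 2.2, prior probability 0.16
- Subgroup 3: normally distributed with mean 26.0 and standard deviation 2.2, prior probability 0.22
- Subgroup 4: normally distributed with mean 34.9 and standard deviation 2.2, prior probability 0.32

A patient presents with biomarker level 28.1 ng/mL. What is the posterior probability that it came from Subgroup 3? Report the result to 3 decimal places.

0.981

By Bayes' theorem, P(k | x) = w_k f_k(x) / Σ_j w_j f_j(x).
Evaluate each component's likelihood at the observed value:
  L_1 = (1/(2.2·√(2π)))·exp(−(28.1−16.6)²/(2·2.2²)) = 0.181337·exp(-13.66219) = 2.11385e-07
  L_2 = (1/(2.2·√(2π)))·exp(−(28.1−18.9)²/(2·2.2²)) = 0.181337·exp(-8.74380) = 2.89136e-05
  L_3 = (1/(2.2·√(2π)))·exp(−(28.1−26.0)²/(2·2.2²)) = 0.181337·exp(-0.45558) = 0.114983
  L_4 = (1/(2.2·√(2π)))·exp(−(28.1−34.9)²/(2·2.2²)) = 0.181337·exp(-4.77686) = 0.0015273
Multiply by the mixture weights:
  w_1·L_1 = 0.30 × 2.11385e-07 = 6.34154e-08
  w_2·L_2 = 0.16 × 2.89136e-05 = 4.62618e-06
  w_3·L_3 = 0.22 × 0.114983 = 0.0252962
  w_4·L_4 = 0.32 × 0.0015273 = 0.000488735
Denominator: 6.34154e-08 + 4.62618e-06 + 0.0252962 + 0.000488735 = 0.0257896
P(Subgroup 3 | data) = 0.0252962 / 0.0257896 ≈ 0.981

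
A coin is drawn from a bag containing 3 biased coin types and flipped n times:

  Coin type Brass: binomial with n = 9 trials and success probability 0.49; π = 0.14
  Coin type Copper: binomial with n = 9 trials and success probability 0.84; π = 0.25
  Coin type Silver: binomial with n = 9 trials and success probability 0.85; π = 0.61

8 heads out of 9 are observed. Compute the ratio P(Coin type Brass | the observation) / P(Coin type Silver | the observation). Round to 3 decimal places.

0.010

Only the two components matter; the odds are (π_i f_i(x)) / (π_j f_j(x)).
Evaluate each component's likelihood at the observed value:
  f_Brass = 0.0152539
  f_Copper = 0.356941
  f_Silver = 0.367862
Odds = (0.14/0.61) × (0.0152539/0.367862) = 0.229508 × 0.0414664 ≈ 0.010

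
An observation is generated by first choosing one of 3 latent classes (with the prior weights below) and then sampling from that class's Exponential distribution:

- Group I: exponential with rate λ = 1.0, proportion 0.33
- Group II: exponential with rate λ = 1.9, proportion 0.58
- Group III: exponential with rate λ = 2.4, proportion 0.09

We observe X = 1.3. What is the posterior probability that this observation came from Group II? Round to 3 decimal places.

By Bayes' theorem, P(k | x) = w_k f_k(x) / Σ_j w_j f_j(x).
Evaluate each component's likelihood at the observed value:
  p_I = 0.272532
  p_II = 0.160711
  p_III = 0.105977
Unnormalised posteriors:
  w_I·p_I = 0.33 × 0.272532 = 0.0899355
  w_II·p_II = 0.58 × 0.160711 = 0.0932125
  w_III·p_III = 0.09 × 0.105977 = 0.00953795
Sum: 0.0899355 + 0.0932125 + 0.00953795 = 0.192686
Responsibility of Group II: 0.0932125 / 0.192686 ≈ 0.484

0.484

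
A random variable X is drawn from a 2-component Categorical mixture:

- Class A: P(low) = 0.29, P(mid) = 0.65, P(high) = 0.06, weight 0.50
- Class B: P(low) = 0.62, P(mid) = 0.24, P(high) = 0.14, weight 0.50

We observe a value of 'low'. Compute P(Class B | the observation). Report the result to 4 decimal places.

0.6813

P(component k | x) = w_k·f_k(x) / marginal(x), where marginal(x) = Σ_j w_j·f_j(x).
Categorical probabilities:
  f_A = P(low | comp) = 0.29
  f_B = P(low | comp) = 0.62
Weight by the priors:
  w_A·f_A = 0.50 × 0.29 = 0.145
  w_B·f_B = 0.50 × 0.62 = 0.31
Normaliser: 0.145 + 0.31 = 0.455
So the posterior for Class B is 0.31 / 0.455 ≈ 0.6813.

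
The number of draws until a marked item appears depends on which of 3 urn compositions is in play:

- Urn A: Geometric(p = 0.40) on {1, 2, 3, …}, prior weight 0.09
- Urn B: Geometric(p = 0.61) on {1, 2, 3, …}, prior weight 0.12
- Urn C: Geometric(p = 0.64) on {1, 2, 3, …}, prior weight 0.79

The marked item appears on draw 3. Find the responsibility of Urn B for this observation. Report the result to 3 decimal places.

By Bayes' theorem, P(k | x) = w_k f_k(x) / Σ_j w_j f_j(x).
Evaluate each component's likelihood at the observed value:
  p_A = 0.144
  p_B = 0.092781
  p_C = 0.082944
Weight by the priors:
  w_A·p_A = 0.09 × 0.144 = 0.01296
  w_B·p_B = 0.12 × 0.092781 = 0.0111337
  w_C·p_C = 0.79 × 0.082944 = 0.0655258
Sum: 0.01296 + 0.0111337 + 0.0655258 = 0.0896195
P(Urn B | x) ≈ 0.124

0.124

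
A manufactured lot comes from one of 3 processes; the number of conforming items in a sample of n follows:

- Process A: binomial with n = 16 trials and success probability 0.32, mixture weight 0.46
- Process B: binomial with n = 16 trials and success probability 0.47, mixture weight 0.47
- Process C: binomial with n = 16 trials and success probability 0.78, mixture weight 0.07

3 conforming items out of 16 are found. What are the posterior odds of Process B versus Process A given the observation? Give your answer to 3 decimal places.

Only the two components matter; the odds are (w_i f_i(x)) / (w_j f_j(x)).
Evaluate each component's likelihood at the observed value:
  f_A = C(16,3)·0.32^3·0.68^13 = 560·0.032768·0.00664685 = 0.12197
  f_B = C(16,3)·0.47^3·0.53^13 = 560·0.103823·0.000260367 = 0.015138
  f_C = C(16,3)·0.78^3·0.22^13 = 560·0.474552·2.8281e-09 = 7.51565e-07
Posterior odds = (w_B·f_B) / (w_A·f_A) = (0.47·0.015138) / (0.46·0.12197) = 0.00711485 / 0.0561063 ≈ 0.127

0.127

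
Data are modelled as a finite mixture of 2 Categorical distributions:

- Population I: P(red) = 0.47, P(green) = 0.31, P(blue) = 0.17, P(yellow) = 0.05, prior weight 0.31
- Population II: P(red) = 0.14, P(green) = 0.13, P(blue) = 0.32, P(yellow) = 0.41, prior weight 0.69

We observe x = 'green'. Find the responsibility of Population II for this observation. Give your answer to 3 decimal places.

0.483

Apply Bayes' rule: the posterior for each component is proportional to its prior times its likelihood at x.
Categorical probabilities:
  L_I = P(green | comp) = 0.31
  L_II = P(green | comp) = 0.13
Prior × likelihood for each component:
  π_I·L_I = 0.31 × 0.31 = 0.0961
  π_II·L_II = 0.69 × 0.13 = 0.0897
Normaliser: 0.0961 + 0.0897 = 0.1858
So the posterior for Population II is 0.0897 / 0.1858 ≈ 0.483.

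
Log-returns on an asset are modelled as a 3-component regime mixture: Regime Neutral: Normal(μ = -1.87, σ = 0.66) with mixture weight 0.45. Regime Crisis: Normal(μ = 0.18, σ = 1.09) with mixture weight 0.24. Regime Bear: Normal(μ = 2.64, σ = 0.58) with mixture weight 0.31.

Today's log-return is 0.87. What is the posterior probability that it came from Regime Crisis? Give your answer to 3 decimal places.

Apply Bayes' rule: the posterior for each component is proportional to its prior times its likelihood at x.
Normal densities:
  p_Neutral = (1/(0.66·√(2π)))·exp(−(0.87−-1.87)²/(2·0.66²)) = 0.604458·exp(-8.61754) = 0.000109349
  p_Crisis = (1/(1.09·√(2π)))·exp(−(0.87−0.18)²/(2·1.09²)) = 0.366002·exp(-0.20036) = 0.299549
  p_Bear = (1/(0.58·√(2π)))·exp(−(0.87−2.64)²/(2·0.58²)) = 0.687832·exp(-4.65651) = 0.00653409
Prior × likelihood for each component:
  π_Neutral·p_Neutral = 0.45 × 0.000109349 = 4.92072e-05
  π_Crisis·p_Crisis = 0.24 × 0.299549 = 0.0718917
  π_Bear·p_Bear = 0.31 × 0.00653409 = 0.00202557
Evidence: 4.92072e-05 + 0.0718917 + 0.00202557 = 0.0739665
P(Regime Crisis | the observation) ≈ 0.972

0.972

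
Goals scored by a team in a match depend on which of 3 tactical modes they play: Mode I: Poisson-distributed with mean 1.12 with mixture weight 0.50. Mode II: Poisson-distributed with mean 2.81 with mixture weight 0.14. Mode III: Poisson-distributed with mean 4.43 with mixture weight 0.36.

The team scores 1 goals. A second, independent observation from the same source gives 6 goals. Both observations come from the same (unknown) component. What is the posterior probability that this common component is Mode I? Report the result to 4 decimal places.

Apply Bayes' rule: the posterior for each component is proportional to its prior times its likelihood at x.
Since both observations come from the same component, the likelihood for component k is f_k(x₁)·f_k(x₂).
  f_I = [e^(−1.12)·1.12^1/1! = 0.365433] × [0.00089447] = 0.000326869
  f_II = [e^(−2.81)·2.81^1/1! = 0.169176] × [0.0411659] = 0.00696429
  f_III = [e^(−4.43)·4.43^1/1! = 0.0527812] × [0.125074] = 0.00660153
Unnormalised posteriors:
  w_I·f_I = 0.50 × 0.000326869 = 0.000163435
  w_II·f_II = 0.14 × 0.00696429 = 0.000975
  w_III·f_III = 0.36 × 0.00660153 = 0.00237655
Evidence: 0.000163435 + 0.000975 + 0.00237655 = 0.00351499
P(Mode I | data) = 0.000163435 / 0.00351499 ≈ 0.0465

0.0465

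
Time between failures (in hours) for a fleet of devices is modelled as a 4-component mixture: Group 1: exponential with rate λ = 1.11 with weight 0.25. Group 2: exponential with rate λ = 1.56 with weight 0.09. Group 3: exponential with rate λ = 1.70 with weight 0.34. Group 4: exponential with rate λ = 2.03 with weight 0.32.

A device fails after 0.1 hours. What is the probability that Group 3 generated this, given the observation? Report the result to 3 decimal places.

By Bayes' theorem, P(k | x) = w_k f_k(x) / Σ_j w_j f_j(x).
Component likelihoods at x = 0.1 hours:
  f_1 = 0.993382
  f_2 = 1.33467
  f_3 = 1.43423
  f_4 = 1.65704
Prior × likelihood for each component:
  w_1·f_1 = 0.25 × 0.993382 = 0.248346
  w_2·f_2 = 0.09 × 1.33467 = 0.120121
  w_3·f_3 = 0.34 × 1.43423 = 0.487638
  w_4·f_4 = 0.32 × 1.65704 = 0.530254
Normaliser: 0.248346 + 0.120121 + 0.487638 + 0.530254 = 1.38636
P(Group 3 | data) ≈ 0.352

0.352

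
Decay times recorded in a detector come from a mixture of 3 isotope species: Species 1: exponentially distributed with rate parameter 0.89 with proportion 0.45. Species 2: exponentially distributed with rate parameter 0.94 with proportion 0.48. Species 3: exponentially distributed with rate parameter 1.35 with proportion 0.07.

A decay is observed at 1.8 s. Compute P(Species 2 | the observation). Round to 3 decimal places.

Posterior ∝ prior × likelihood, so P(k | x) ∝ P(Z=k) f_k(x); normalise over all components.
Component likelihoods at x = 1.8 s:
  L_1 = 0.89·e^(−0.89·1.8) = 0.89·e^(−1.6020) = 0.179329
  L_2 = 0.94·e^(−0.94·1.8) = 0.94·e^(−1.6920) = 0.173102
  L_3 = 1.35·e^(−1.35·1.8) = 1.35·e^(−2.4300) = 0.11885
Multiply by the mixture weights:
  P(Z=1)·L_1 = 0.45 × 0.179329 = 0.080698
  P(Z=2)·L_2 = 0.48 × 0.173102 = 0.0830889
  P(Z=3)·L_3 = 0.07 × 0.11885 = 0.00831948
Evidence: 0.080698 + 0.0830889 + 0.00831948 = 0.172106
Responsibility of Species 2: 0.0830889 / 0.172106 ≈ 0.483

0.483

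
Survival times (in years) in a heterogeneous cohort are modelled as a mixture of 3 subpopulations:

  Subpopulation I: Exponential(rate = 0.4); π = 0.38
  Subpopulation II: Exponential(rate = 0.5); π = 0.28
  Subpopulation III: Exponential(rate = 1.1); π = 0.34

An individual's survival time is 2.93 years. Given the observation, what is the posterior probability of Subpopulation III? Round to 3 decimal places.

0.158

P(component k | x) = π_k·f_k(x) / marginal(x), where marginal(x) = Σ_j π_j·f_j(x).
Exponential densities:
  f_I = 0.4·e^(−0.4·2.93) = 0.4·e^(−1.1720) = 0.123899
  f_II = 0.5·e^(−0.5·2.93) = 0.5·e^(−1.4650) = 0.115539
  f_III = 1.1·e^(−1.1·2.93) = 1.1·e^(−3.2230) = 0.0438189
Unnormalised posteriors:
  π_I·f_I = 0.38 × 0.123899 = 0.0470815
  π_II·f_II = 0.28 × 0.115539 = 0.0323509
  π_III·f_III = 0.34 × 0.0438189 = 0.0148984
Marginal: 0.0470815 + 0.0323509 + 0.0148984 = 0.0943309
P(Subpopulation III | 2.93 years) = 0.0148984 / 0.0943309 ≈ 0.158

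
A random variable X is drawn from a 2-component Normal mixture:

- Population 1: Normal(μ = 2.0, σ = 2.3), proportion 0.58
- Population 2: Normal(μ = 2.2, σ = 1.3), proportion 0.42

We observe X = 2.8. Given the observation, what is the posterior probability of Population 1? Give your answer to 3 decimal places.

P(component k | x) = P(Z=k)·f_k(x) / marginal(x), where marginal(x) = Σ_j P(Z=j)·f_j(x).
Component likelihoods at x = 2.8:
  f_1 = 0.163272
  f_2 = 0.275874
Unnormalised posteriors:
  P(Z=1)·f_1 = 0.58 × 0.163272 = 0.0946976
  P(Z=2)·f_2 = 0.42 × 0.275874 = 0.115867
Sum: 0.0946976 + 0.115867 = 0.210565
So the posterior for Population 1 is 0.0946976 / 0.210565 ≈ 0.450.

0.450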